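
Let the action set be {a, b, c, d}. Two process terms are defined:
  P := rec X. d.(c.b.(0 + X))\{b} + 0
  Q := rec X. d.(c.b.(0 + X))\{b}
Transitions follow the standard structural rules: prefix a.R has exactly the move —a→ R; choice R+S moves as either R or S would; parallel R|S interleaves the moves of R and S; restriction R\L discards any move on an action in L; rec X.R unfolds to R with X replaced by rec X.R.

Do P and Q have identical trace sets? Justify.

trace-equivalent

Reachable graph of P (3 states):
  p0 = rec X. d.(c.b.(0 + X))\{b} + 0 :: —d→ p1
  p1 = (c.b.(0 + (rec X. d.(c.b.(0 + X))\{b} + 0)))\{b} :: —c→ p2
  p2 = (b.(0 + (rec X. d.(c.b.(0 + X))\{b} + 0)))\{b} :: ∅
Reachable graph of Q (3 states):
  q0 = rec X. d.(c.b.(0 + X))\{b} :: —d→ q1
  q1 = (c.b.(0 + (rec X. d.(c.b.(0 + X))\{b})))\{b} :: —c→ q2
  q2 = (b.(0 + (rec X. d.(c.b.(0 + X))\{b})))\{b} :: ∅
Coarsest stable partition (strong bisimilarity classes):
  B0 = {p0, q0}
  B1 = {p1, q1}
  B2 = {p2, q2}
p0 ∈ B0, q0 ∈ B0 → same block
Bisimilar ⇒ trace-equivalent.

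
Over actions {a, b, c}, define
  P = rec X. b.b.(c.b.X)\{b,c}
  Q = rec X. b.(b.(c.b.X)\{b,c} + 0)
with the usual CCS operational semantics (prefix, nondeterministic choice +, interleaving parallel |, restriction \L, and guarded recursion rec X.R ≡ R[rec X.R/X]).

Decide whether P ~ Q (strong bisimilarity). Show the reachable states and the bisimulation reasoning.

LTS(P): 3 reachable states
  m0 = rec X. b.b.(c.b.X)\{b,c} has moves -b-> m1
  m1 = b.(c.b.(rec X. b.b.(c.b.X)\{b,c}))\{b,c} has moves -b-> m2
  m2 = (c.b.(rec X. b.b.(c.b.X)\{b,c}))\{b,c} has moves deadlocked
LTS(Q): 3 reachable states
  n0 = rec X. b.(b.(c.b.X)\{b,c} + 0) has moves -b-> n1
  n1 = b.(c.b.(rec X. b.(b.(c.b.X)\{b,c} + 0)))\{b,c} + 0 has moves -b-> n2
  n2 = (c.b.(rec X. b.(b.(c.b.X)\{b,c} + 0)))\{b,c} has moves deadlocked
Coarsest stable partition (strong bisimilarity classes):
  B0 = {m0, n0}
  B1 = {m1, n1}
  B2 = {m2, n2}
m0 ∈ B0, n0 ∈ B0 → same block

P ~ Q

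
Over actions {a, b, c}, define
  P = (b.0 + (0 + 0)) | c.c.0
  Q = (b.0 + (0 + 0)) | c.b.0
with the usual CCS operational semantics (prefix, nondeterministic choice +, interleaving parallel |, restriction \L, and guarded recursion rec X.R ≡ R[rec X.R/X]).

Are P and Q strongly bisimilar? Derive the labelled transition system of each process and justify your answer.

Reachable graph of P (6 states):
  p0 = (b.0 + (0 + 0)) | c.c.0 has moves -b-> p1, -c-> p2
  p1 = 0 | c.c.0 has moves -c-> p3
  p2 = (b.0 + (0 + 0)) | c.0 has moves -b-> p3, -c-> p4
  p3 = 0 | c.0 has moves -c-> p5
  p4 = (b.0 + (0 + 0)) | 0 has moves -b-> p5
  p5 = 0 | 0 has moves (no moves)
Reachable graph of Q (6 states):
  q0 = (b.0 + (0 + 0)) | c.b.0 has moves -b-> q1, -c-> q2
  q1 = 0 | c.b.0 has moves -c-> q3
  q2 = (b.0 + (0 + 0)) | b.0 has moves -b-> q3, -b-> q4
  q3 = 0 | b.0 has moves -b-> q5
  q4 = (b.0 + (0 + 0)) | 0 has moves -b-> q5
  q5 = 0 | 0 has moves (no moves)
Partition-refinement fixed point:
  B0 = {p0}
  B1 = {p2}
  B2 = {p4, q3, q4}
  B3 = {p5, q5}
  B4 = {p3}
  B5 = {p1}
  B6 = {q0}
  B7 = {q1}
  B8 = {q2}
p0 ∈ B0, q0 ∈ B6 → different blocks

not bisimilar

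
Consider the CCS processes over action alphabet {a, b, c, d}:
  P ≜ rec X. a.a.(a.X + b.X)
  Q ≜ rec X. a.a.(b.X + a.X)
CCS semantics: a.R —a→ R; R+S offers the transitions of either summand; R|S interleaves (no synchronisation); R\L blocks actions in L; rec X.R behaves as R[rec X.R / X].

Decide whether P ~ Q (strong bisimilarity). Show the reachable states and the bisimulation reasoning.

bisimilar

Reachable graph of P (3 states):
  u0 = rec X. a.a.(a.X + b.X) has moves —a→ u1
  u1 = a.(a.(rec X. a.a.(a.X + b.X)) + b.(rec X. a.a.(a.X + b.X))) has moves —a→ u2
  u2 = a.(rec X. a.a.(a.X + b.X)) + b.(rec X. a.a.(a.X + b.X)) has moves —a→ u0, —b→ u0
Reachable graph of Q (3 states):
  v0 = rec X. a.a.(b.X + a.X) has moves —a→ v1
  v1 = a.(b.(rec X. a.a.(b.X + a.X)) + a.(rec X. a.a.(b.X + a.X))) has moves —a→ v2
  v2 = b.(rec X. a.a.(b.X + a.X)) + a.(rec X. a.a.(b.X + a.X)) has moves —a→ v0, —b→ v0
Bisimilarity quotient blocks:
  B0 = {u0, v0}
  B1 = {u1, v1}
  B2 = {u2, v2}
u0 ∈ B0, v0 ∈ B0 → same block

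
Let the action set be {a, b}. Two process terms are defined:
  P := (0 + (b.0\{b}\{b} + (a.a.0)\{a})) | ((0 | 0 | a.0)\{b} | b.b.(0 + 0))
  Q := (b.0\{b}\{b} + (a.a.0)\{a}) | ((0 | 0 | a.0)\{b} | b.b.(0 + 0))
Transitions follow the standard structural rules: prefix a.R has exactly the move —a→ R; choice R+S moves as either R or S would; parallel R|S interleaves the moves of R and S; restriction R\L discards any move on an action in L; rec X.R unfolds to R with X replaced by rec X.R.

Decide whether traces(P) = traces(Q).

YES

LTS(P): 12 reachable states
  m0 = (0 + (b.0\{b}\{b} + (a.a.0)\{a})) | ((0 | 0 | a.0)\{b} | b.b.(0 + 0)) | -a-> m1, -b-> m2, -b-> m3
  m1 = (0 + (b.0\{b}\{b} + (a.a.0)\{a})) | ((0 | 0 | 0)\{b} | b.b.(0 + 0)) | -b-> m4, -b-> m5
  m2 = (0 + (b.0\{b}\{b} + (a.a.0)\{a})) | ((0 | 0 | a.0)\{b} | b.(0 + 0)) | -a-> m4, -b-> m6, -b-> m7
  m3 = 0\{b}\{b} | ((0 | 0 | a.0)\{b} | b.b.(0 + 0)) | -a-> m5, -b-> m7
  m4 = (0 + (b.0\{b}\{b} + (a.a.0)\{a})) | ((0 | 0 | 0)\{b} | b.(0 + 0)) | -b-> m8, -b-> m9
  m5 = 0\{b}\{b} | ((0 | 0 | 0)\{b} | b.b.(0 + 0)) | -b-> m9
  m6 = (0 + (b.0\{b}\{b} + (a.a.0)\{a})) | ((0 | 0 | a.0)\{b} | (0 + 0)) | -a-> m8, -b-> m10
  m7 = 0\{b}\{b} | ((0 | 0 | a.0)\{b} | b.(0 + 0)) | -a-> m9, -b-> m10
  m8 = (0 + (b.0\{b}\{b} + (a.a.0)\{a})) | ((0 | 0 | 0)\{b} | (0 + 0)) | -b-> m11
  m9 = 0\{b}\{b} | ((0 | 0 | 0)\{b} | b.(0 + 0)) | -b-> m11
  m10 = 0\{b}\{b} | ((0 | 0 | a.0)\{b} | (0 + 0)) | -a-> m11
  m11 = 0\{b}\{b} | ((0 | 0 | 0)\{b} | (0 + 0)) | ·
LTS(Q): 12 reachable states
  n0 = (b.0\{b}\{b} + (a.a.0)\{a}) | ((0 | 0 | a.0)\{b} | b.b.(0 + 0)) | -a-> n1, -b-> n2, -b-> n3
  n1 = (b.0\{b}\{b} + (a.a.0)\{a}) | ((0 | 0 | 0)\{b} | b.b.(0 + 0)) | -b-> n4, -b-> n5
  n2 = (b.0\{b}\{b} + (a.a.0)\{a}) | ((0 | 0 | a.0)\{b} | b.(0 + 0)) | -a-> n4, -b-> n6, -b-> n7
  n3 = 0\{b}\{b} | ((0 | 0 | a.0)\{b} | b.b.(0 + 0)) | -a-> n5, -b-> n7
  n4 = (b.0\{b}\{b} + (a.a.0)\{a}) | ((0 | 0 | 0)\{b} | b.(0 + 0)) | -b-> n8, -b-> n9
  n5 = 0\{b}\{b} | ((0 | 0 | 0)\{b} | b.b.(0 + 0)) | -b-> n9
  n6 = (b.0\{b}\{b} + (a.a.0)\{a}) | ((0 | 0 | a.0)\{b} | (0 + 0)) | -a-> n8, -b-> n10
  n7 = 0\{b}\{b} | ((0 | 0 | a.0)\{b} | b.(0 + 0)) | -a-> n9, -b-> n10
  n8 = (b.0\{b}\{b} + (a.a.0)\{a}) | ((0 | 0 | 0)\{b} | (0 + 0)) | -b-> n11
  n9 = 0\{b}\{b} | ((0 | 0 | 0)\{b} | b.(0 + 0)) | -b-> n11
  n10 = 0\{b}\{b} | ((0 | 0 | a.0)\{b} | (0 + 0)) | -a-> n11
  n11 = 0\{b}\{b} | ((0 | 0 | 0)\{b} | (0 + 0)) | ·
Coarsest stable partition (strong bisimilarity classes):
  B0 = {m0, n0}
  B1 = {m1, n1}
  B2 = {m4, m5, n4, n5}
  B3 = {m8, m9, n8, n9}
  B4 = {m11, n11}
  B5 = {m2, m3, n2, n3}
  B6 = {m6, m7, n6, n7}
  B7 = {m10, n10}
m0 ∈ B0, n0 ∈ B0 → same block
Bisimilar ⇒ trace-equivalent.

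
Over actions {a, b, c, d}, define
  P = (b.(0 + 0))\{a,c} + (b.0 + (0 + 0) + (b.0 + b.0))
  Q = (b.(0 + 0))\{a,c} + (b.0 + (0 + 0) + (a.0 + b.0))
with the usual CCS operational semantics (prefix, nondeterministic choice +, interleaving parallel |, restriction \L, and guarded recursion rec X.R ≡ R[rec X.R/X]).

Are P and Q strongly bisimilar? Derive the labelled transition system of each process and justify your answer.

P's transition system — 3 states:
  s0 = (b.(0 + 0))\{a,c} + (b.0 + (0 + 0) + (b.0 + b.0)) has moves --b--▸ s1, --b--▸ s2
  s1 = (0 + 0)\{a,c} has moves ·
  s2 = 0 has moves ·
Q's transition system — 3 states:
  t0 = (b.(0 + 0))\{a,c} + (b.0 + (0 + 0) + (a.0 + b.0)) has moves --a--▸ t1, --b--▸ t1, --b--▸ t2
  t1 = 0 has moves ·
  t2 = (0 + 0)\{a,c} has moves ·
Bisimilarity quotient blocks:
  B0 = {s0}
  B1 = {s1, s2, t1, t2}
  B2 = {t0}
s0 ∈ B0, t0 ∈ B2 → different blocks

not bisimilar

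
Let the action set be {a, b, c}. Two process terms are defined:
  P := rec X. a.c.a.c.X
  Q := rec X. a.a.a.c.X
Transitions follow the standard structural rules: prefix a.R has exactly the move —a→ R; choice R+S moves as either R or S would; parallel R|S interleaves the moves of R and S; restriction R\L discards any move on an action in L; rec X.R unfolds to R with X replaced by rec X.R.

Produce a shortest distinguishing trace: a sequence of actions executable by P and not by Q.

Reachable graph of P (4 states):
  s0 = rec X. a.c.a.c.X | --a--▸ s1
  s1 = c.a.c.(rec X. a.c.a.c.X) | --c--▸ s2
  s2 = a.c.(rec X. a.c.a.c.X) | --a--▸ s3
  s3 = c.(rec X. a.c.a.c.X) | --c--▸ s0
Reachable graph of Q (4 states):
  t0 = rec X. a.a.a.c.X | --a--▸ t1
  t1 = a.a.c.(rec X. a.a.a.c.X) | --a--▸ t2
  t2 = a.c.(rec X. a.a.a.c.X) | --a--▸ t3
  t3 = c.(rec X. a.a.a.c.X) | --c--▸ t0
Executing ac from P (initial set {s0}):
  [1] a ⇒ {s1}
  [2] c ⇒ {s2}
  ✓ P
Executing ac from Q (initial set {t0}):
  [1] a ⇒ {t1}
  [2] c ⇒ ∅ (Q stuck)

ac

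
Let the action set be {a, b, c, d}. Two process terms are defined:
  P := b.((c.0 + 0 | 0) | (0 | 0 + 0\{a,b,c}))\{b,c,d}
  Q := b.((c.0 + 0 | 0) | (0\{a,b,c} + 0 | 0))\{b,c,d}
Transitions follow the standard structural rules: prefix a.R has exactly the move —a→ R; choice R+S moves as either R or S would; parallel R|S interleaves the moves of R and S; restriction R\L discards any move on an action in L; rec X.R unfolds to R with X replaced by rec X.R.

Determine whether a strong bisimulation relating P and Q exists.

bisimilar

P's transition system — 2 states:
  m0 = b.((c.0 + 0 | 0) | (0 | 0 + 0\{a,b,c}))\{b,c,d} | ··b··> m1
  m1 = ((c.0 + 0 | 0) | (0 | 0 + 0\{a,b,c}))\{b,c,d} | ∅
Q's transition system — 2 states:
  n0 = b.((c.0 + 0 | 0) | (0\{a,b,c} + 0 | 0))\{b,c,d} | ··b··> n1
  n1 = ((c.0 + 0 | 0) | (0\{a,b,c} + 0 | 0))\{b,c,d} | ∅
Coarsest stable partition (strong bisimilarity classes):
  B0 = {m0, n0}
  B1 = {m1, n1}
m0 ∈ B0, n0 ∈ B0 → same block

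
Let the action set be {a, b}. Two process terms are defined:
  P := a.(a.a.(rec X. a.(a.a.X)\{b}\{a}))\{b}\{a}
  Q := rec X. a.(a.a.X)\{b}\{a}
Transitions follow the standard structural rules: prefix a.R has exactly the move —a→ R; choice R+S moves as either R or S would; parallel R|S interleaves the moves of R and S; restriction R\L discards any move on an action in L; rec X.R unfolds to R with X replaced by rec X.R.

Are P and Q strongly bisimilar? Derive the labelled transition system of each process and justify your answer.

P's transition system — 2 states:
  s0 = a.(a.a.(rec X. a.(a.a.X)\{b}\{a}))\{b}\{a} ⊢ --a--▸ s1
  s1 = (a.a.(rec X. a.(a.a.X)\{b}\{a}))\{b}\{a} ⊢ deadlocked
Q's transition system — 2 states:
  t0 = rec X. a.(a.a.X)\{b}\{a} ⊢ --a--▸ t1
  t1 = (a.a.(rec X. a.(a.a.X)\{b}\{a}))\{b}\{a} ⊢ deadlocked
Bisimilarity quotient blocks:
  B0 = {s0, t0}
  B1 = {s1, t1}
s0 ∈ B0, t0 ∈ B0 → same block

bisimilar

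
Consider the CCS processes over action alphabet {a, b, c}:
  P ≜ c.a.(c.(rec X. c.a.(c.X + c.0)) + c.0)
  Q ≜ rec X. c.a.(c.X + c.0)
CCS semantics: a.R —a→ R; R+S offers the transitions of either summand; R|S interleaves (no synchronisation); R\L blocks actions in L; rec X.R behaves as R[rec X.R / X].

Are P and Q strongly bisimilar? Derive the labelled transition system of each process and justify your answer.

bisimilar

LTS(P): 5 reachable states
  m0 = c.a.(c.(rec X. c.a.(c.X + c.0)) + c.0) → --c--▸ m1
  m1 = a.(c.(rec X. c.a.(c.X + c.0)) + c.0) → --a--▸ m2
  m2 = c.(rec X. c.a.(c.X + c.0)) + c.0 → --c--▸ m3, --c--▸ m4
  m3 = 0 → deadlocked
  m4 = rec X. c.a.(c.X + c.0) → --c--▸ m1
LTS(Q): 4 reachable states
  n0 = rec X. c.a.(c.X + c.0) → --c--▸ n1
  n1 = a.(c.(rec X. c.a.(c.X + c.0)) + c.0) → --a--▸ n2
  n2 = c.(rec X. c.a.(c.X + c.0)) + c.0 → --c--▸ n0, --c--▸ n3
  n3 = 0 → deadlocked
Partition-refinement fixed point:
  B0 = {m0, m4, n0}
  B1 = {m1, n1}
  B2 = {m2, n2}
  B3 = {m3, n3}
m0 ∈ B0, n0 ∈ B0 → same block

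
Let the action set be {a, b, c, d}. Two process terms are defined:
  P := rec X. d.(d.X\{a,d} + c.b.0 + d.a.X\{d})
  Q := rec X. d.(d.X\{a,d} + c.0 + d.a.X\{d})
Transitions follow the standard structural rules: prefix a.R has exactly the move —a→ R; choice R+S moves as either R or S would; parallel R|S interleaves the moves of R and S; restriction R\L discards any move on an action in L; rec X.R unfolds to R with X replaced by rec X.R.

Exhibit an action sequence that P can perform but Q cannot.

dcb

Reachable graph of P (7 states):
  m0 = rec X. d.(d.X\{a,d} + c.b.0 + d.a.X\{d}) → --d--▸ m1
  m1 = d.(rec X. d.(d.X\{a,d} + c.b.0 + d.a.X\{d}))\{a,d} + c.b.0 + d.a.(rec X. d.(d.X\{a,d} + c.b.0 + d.a.X\{d}))\{d} → --c--▸ m2, --d--▸ m3, --d--▸ m4
  m2 = b.0 → --b--▸ m5
  m3 = (rec X. d.(d.X\{a,d} + c.b.0 + d.a.X\{d}))\{a,d} → deadlocked
  m4 = a.(rec X. d.(d.X\{a,d} + c.b.0 + d.a.X\{d}))\{d} → --a--▸ m6
  m5 = 0 → deadlocked
  m6 = (rec X. d.(d.X\{a,d} + c.b.0 + d.a.X\{d}))\{d} → deadlocked
Reachable graph of Q (6 states):
  n0 = rec X. d.(d.X\{a,d} + c.0 + d.a.X\{d}) → --d--▸ n1
  n1 = d.(rec X. d.(d.X\{a,d} + c.0 + d.a.X\{d}))\{a,d} + c.0 + d.a.(rec X. d.(d.X\{a,d} + c.0 + d.a.X\{d}))\{d} → --c--▸ n2, --d--▸ n3, --d--▸ n4
  n2 = 0 → deadlocked
  n3 = (rec X. d.(d.X\{a,d} + c.0 + d.a.X\{d}))\{a,d} → deadlocked
  n4 = a.(rec X. d.(d.X\{a,d} + c.0 + d.a.X\{d}))\{d} → --a--▸ n5
  n5 = (rec X. d.(d.X\{a,d} + c.0 + d.a.X\{d}))\{d} → deadlocked
Trace ⟨dcb⟩ through P, begin at {m0}:
  after d @ step 1: {m1}
  after c @ step 2: {m2}
  after b @ step 3: {m5}
  — P admits the full trace.
Trace ⟨dcb⟩ through Q, begin at {n0}:
  after d @ step 1: {n1}
  after c @ step 2: {n2}
  after b @ step 3: ∅  — Q cannot continue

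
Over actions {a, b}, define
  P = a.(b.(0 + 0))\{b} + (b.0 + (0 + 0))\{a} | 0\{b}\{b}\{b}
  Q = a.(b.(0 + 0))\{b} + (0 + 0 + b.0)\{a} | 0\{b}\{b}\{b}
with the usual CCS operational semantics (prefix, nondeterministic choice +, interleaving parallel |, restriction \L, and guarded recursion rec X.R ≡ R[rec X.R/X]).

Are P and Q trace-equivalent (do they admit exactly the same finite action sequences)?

trace-equivalent

LTS(P): 3 reachable states
  p0 = a.(b.(0 + 0))\{b} + (b.0 + (0 + 0))\{a} | 0\{b}\{b}\{b} | —a→ p1, —b→ p2
  p1 = (b.(0 + 0))\{b} | ∅
  p2 = 0\{a} | 0\{b}\{b}\{b} | ∅
LTS(Q): 3 reachable states
  q0 = a.(b.(0 + 0))\{b} + (0 + 0 + b.0)\{a} | 0\{b}\{b}\{b} | —a→ q1, —b→ q2
  q1 = (b.(0 + 0))\{b} | ∅
  q2 = 0\{a} | 0\{b}\{b}\{b} | ∅
Coarsest stable partition (strong bisimilarity classes):
  B0 = {p0, q0}
  B1 = {p1, p2, q1, q2}
p0 ∈ B0, q0 ∈ B0 → same block
Bisimilar ⇒ trace-equivalent.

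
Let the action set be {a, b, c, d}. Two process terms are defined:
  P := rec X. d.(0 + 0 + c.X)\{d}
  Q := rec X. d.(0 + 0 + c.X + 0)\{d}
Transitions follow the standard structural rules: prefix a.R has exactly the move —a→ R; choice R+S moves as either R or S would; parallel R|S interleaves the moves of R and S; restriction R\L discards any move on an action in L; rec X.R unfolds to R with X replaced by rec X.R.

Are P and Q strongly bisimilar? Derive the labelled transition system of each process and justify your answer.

YES

LTS(P): 3 reachable states
  p0 = rec X. d.(0 + 0 + c.X)\{d} | ··d··> p1
  p1 = (0 + 0 + c.(rec X. d.(0 + 0 + c.X)\{d}))\{d} | ··c··> p2
  p2 = (rec X. d.(0 + 0 + c.X)\{d})\{d} | ·
LTS(Q): 3 reachable states
  q0 = rec X. d.(0 + 0 + c.X + 0)\{d} | ··d··> q1
  q1 = (0 + 0 + c.(rec X. d.(0 + 0 + c.X + 0)\{d}) + 0)\{d} | ··c··> q2
  q2 = (rec X. d.(0 + 0 + c.X + 0)\{d})\{d} | ·
Coarsest stable partition (strong bisimilarity classes):
  B0 = {p0, q0}
  B1 = {p1, q1}
  B2 = {p2, q2}
p0 ∈ B0, q0 ∈ B0 → same block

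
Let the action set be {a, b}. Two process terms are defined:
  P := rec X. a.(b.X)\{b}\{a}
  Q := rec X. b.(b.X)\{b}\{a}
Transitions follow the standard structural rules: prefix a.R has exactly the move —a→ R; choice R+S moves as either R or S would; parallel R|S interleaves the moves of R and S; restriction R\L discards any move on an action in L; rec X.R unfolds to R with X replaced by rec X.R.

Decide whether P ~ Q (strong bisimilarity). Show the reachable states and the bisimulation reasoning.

NO

LTS(P): 2 reachable states
  u0 = rec X. a.(b.X)\{b}\{a} ⊢ --a--▸ u1
  u1 = (b.(rec X. a.(b.X)\{b}\{a}))\{b}\{a} ⊢ ∅
LTS(Q): 2 reachable states
  v0 = rec X. b.(b.X)\{b}\{a} ⊢ --b--▸ v1
  v1 = (b.(rec X. b.(b.X)\{b}\{a}))\{b}\{a} ⊢ ∅
Coarsest stable partition (strong bisimilarity classes):
  B0 = {u0}
  B1 = {u1, v1}
  B2 = {v0}
u0 ∈ B0, v0 ∈ B2 → different blocks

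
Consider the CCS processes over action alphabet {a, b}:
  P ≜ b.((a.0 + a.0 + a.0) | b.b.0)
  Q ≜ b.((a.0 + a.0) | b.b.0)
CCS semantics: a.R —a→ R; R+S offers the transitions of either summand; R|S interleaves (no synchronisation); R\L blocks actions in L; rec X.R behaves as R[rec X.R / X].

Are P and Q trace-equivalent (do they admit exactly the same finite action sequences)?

YES

LTS(P): 7 reachable states
  m0 = b.((a.0 + a.0 + a.0) | b.b.0) :: ··b··> m1
  m1 = (a.0 + a.0 + a.0) | b.b.0 :: ··a··> m2, ··b··> m3
  m2 = 0 | b.b.0 :: ··b··> m4
  m3 = (a.0 + a.0 + a.0) | b.0 :: ··a··> m4, ··b··> m5
  m4 = 0 | b.0 :: ··b··> m6
  m5 = (a.0 + a.0 + a.0) | 0 :: ··a··> m6
  m6 = 0 | 0 :: ·
LTS(Q): 7 reachable states
  n0 = b.((a.0 + a.0) | b.b.0) :: ··b··> n1
  n1 = (a.0 + a.0) | b.b.0 :: ··a··> n2, ··b··> n3
  n2 = 0 | b.b.0 :: ··b··> n4
  n3 = (a.0 + a.0) | b.0 :: ··a··> n4, ··b··> n5
  n4 = 0 | b.0 :: ··b··> n6
  n5 = (a.0 + a.0) | 0 :: ··a··> n6
  n6 = 0 | 0 :: ·
Partition-refinement fixed point:
  B0 = {m0, n0}
  B1 = {m1, n1}
  B2 = {m3, n3}
  B3 = {m4, n4}
  B4 = {m6, n6}
  B5 = {m5, n5}
  B6 = {m2, n2}
m0 ∈ B0, n0 ∈ B0 → same block
Bisimilar ⇒ trace-equivalent.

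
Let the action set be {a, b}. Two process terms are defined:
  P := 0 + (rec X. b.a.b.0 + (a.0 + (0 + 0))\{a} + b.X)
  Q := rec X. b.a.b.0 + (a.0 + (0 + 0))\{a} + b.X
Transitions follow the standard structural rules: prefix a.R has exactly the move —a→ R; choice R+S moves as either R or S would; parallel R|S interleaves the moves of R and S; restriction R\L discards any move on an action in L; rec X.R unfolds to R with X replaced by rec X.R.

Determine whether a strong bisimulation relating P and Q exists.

YES

Reachable graph of P (5 states):
  s0 = 0 + (rec X. b.a.b.0 + (a.0 + (0 + 0))\{a} + b.X) | --b--▸ s1, --b--▸ s2
  s1 = a.b.0 | --a--▸ s3
  s2 = rec X. b.a.b.0 + (a.0 + (0 + 0))\{a} + b.X | --b--▸ s1, --b--▸ s2
  s3 = b.0 | --b--▸ s4
  s4 = 0 | ∅
Reachable graph of Q (4 states):
  t0 = rec X. b.a.b.0 + (a.0 + (0 + 0))\{a} + b.X | --b--▸ t0, --b--▸ t1
  t1 = a.b.0 | --a--▸ t2
  t2 = b.0 | --b--▸ t3
  t3 = 0 | ∅
Partition-refinement fixed point:
  B0 = {s0, s2, t0}
  B1 = {s1, t1}
  B2 = {s3, t2}
  B3 = {s4, t3}
s0 ∈ B0, t0 ∈ B0 → same block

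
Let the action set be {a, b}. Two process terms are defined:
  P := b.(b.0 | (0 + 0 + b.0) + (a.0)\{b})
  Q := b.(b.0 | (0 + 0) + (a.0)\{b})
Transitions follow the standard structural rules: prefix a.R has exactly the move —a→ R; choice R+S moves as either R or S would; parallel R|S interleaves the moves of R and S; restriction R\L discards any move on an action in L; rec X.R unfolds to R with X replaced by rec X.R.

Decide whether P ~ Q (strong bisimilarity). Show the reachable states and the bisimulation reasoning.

LTS(P): 6 reachable states
  s0 = b.(b.0 | (0 + 0 + b.0) + (a.0)\{b}) ⊢ ··b··> s1
  s1 = b.0 | (0 + 0 + b.0) + (a.0)\{b} ⊢ ··a··> s2, ··b··> s3, ··b··> s4
  s2 = 0\{b} ⊢ stopped
  s3 = 0 | (0 + 0 + b.0) ⊢ ··b··> s5
  s4 = b.0 | 0 ⊢ ··b··> s5
  s5 = 0 | 0 ⊢ stopped
LTS(Q): 4 reachable states
  t0 = b.(b.0 | (0 + 0) + (a.0)\{b}) ⊢ ··b··> t1
  t1 = b.0 | (0 + 0) + (a.0)\{b} ⊢ ··a··> t2, ··b··> t3
  t2 = 0\{b} ⊢ stopped
  t3 = 0 | (0 + 0) ⊢ stopped
Partition-refinement fixed point:
  B0 = {s0}
  B1 = {s1}
  B2 = {s3, s4}
  B3 = {s2, s5, t2, t3}
  B4 = {t0}
  B5 = {t1}
s0 ∈ B0, t0 ∈ B4 → different blocks

not bisimilar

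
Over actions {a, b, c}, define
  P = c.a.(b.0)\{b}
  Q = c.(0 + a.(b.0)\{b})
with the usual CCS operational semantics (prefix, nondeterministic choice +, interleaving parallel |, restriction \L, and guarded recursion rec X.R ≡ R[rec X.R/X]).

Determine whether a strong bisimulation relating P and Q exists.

Reachable graph of P (3 states):
  m0 = c.a.(b.0)\{b} has moves —c→ m1
  m1 = a.(b.0)\{b} has moves —a→ m2
  m2 = (b.0)\{b} has moves ∅
Reachable graph of Q (3 states):
  n0 = c.(0 + a.(b.0)\{b}) has moves —c→ n1
  n1 = 0 + a.(b.0)\{b} has moves —a→ n2
  n2 = (b.0)\{b} has moves ∅
Coarsest stable partition (strong bisimilarity classes):
  B0 = {m0, n0}
  B1 = {m1, n1}
  B2 = {m2, n2}
m0 ∈ B0, n0 ∈ B0 → same block

bisimilar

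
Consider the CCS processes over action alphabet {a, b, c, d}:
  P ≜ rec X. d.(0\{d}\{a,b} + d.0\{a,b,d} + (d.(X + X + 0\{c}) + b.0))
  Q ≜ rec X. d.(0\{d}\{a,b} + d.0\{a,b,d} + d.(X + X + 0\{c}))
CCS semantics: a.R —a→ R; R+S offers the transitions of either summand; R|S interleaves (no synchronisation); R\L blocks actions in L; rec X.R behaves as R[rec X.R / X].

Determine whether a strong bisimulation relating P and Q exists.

P ≁ Q

Reachable graph of P (5 states):
  p0 = rec X. d.(0\{d}\{a,b} + d.0\{a,b,d} + (d.(X + X + 0\{c}) + b.0)) ⊢ ··d··> p1
  p1 = 0\{d}\{a,b} + d.0\{a,b,d} + (d.((rec X. d.(0\{d}\{a,b} + d.0\{a,b,d} + (d.(X + X + 0\{c}) + b.0))) + (rec X. d.(0\{d}\{a,b} + d.0\{a,b,d} + (d.(X + X + 0\{c}) + b.0))) + 0\{c}) + b.0) ⊢ ··b··> p2, ··d··> p3, ··d··> p4
  p2 = 0 ⊢ ·
  p3 = (rec X. d.(0\{d}\{a,b} + d.0\{a,b,d} + (d.(X + X + 0\{c}) + b.0))) + (rec X. d.(0\{d}\{a,b} + d.0\{a,b,d} + (d.(X + X + 0\{c}) + b.0))) + 0\{c} ⊢ ··d··> p1
  p4 = 0\{a,b,d} ⊢ ·
Reachable graph of Q (4 states):
  q0 = rec X. d.(0\{d}\{a,b} + d.0\{a,b,d} + d.(X + X + 0\{c})) ⊢ ··d··> q1
  q1 = 0\{d}\{a,b} + d.0\{a,b,d} + d.((rec X. d.(0\{d}\{a,b} + d.0\{a,b,d} + d.(X + X + 0\{c}))) + (rec X. d.(0\{d}\{a,b} + d.0\{a,b,d} + d.(X + X + 0\{c}))) + 0\{c}) ⊢ ··d··> q2, ··d··> q3
  q2 = (rec X. d.(0\{d}\{a,b} + d.0\{a,b,d} + d.(X + X + 0\{c}))) + (rec X. d.(0\{d}\{a,b} + d.0\{a,b,d} + d.(X + X + 0\{c}))) + 0\{c} ⊢ ··d··> q1
  q3 = 0\{a,b,d} ⊢ ·
Partition-refinement fixed point:
  B0 = {p0, p3}
  B1 = {p1}
  B2 = {p2, p4, q3}
  B3 = {q0, q2}
  B4 = {q1}
p0 ∈ B0, q0 ∈ B3 → different blocks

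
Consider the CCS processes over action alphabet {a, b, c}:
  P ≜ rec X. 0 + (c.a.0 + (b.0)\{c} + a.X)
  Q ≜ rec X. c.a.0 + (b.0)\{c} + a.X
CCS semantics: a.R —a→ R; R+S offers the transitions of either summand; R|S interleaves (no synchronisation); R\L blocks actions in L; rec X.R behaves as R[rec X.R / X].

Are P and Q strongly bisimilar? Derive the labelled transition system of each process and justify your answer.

LTS(P): 4 reachable states
  m0 = rec X. 0 + (c.a.0 + (b.0)\{c} + a.X) → —a→ m0, —b→ m1, —c→ m2
  m1 = 0\{c} → ∅
  m2 = a.0 → —a→ m3
  m3 = 0 → ∅
LTS(Q): 4 reachable states
  n0 = rec X. c.a.0 + (b.0)\{c} + a.X → —a→ n0, —b→ n1, —c→ n2
  n1 = 0\{c} → ∅
  n2 = a.0 → —a→ n3
  n3 = 0 → ∅
Coarsest stable partition (strong bisimilarity classes):
  B0 = {m0, n0}
  B1 = {m1, m3, n1, n3}
  B2 = {m2, n2}
m0 ∈ B0, n0 ∈ B0 → same block

P ~ Q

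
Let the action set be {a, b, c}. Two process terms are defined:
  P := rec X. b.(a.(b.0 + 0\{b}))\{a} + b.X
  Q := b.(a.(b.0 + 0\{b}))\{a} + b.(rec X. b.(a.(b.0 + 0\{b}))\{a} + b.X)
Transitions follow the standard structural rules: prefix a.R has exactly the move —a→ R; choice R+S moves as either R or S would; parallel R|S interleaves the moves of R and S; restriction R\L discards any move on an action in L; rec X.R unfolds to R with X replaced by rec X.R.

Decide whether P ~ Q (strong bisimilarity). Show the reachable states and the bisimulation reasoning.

P ~ Q

LTS(P): 2 reachable states
  s0 = rec X. b.(a.(b.0 + 0\{b}))\{a} + b.X | ··b··> s0, ··b··> s1
  s1 = (a.(b.0 + 0\{b}))\{a} | ∅
LTS(Q): 3 reachable states
  t0 = b.(a.(b.0 + 0\{b}))\{a} + b.(rec X. b.(a.(b.0 + 0\{b}))\{a} + b.X) | ··b··> t1, ··b··> t2
  t1 = (a.(b.0 + 0\{b}))\{a} | ∅
  t2 = rec X. b.(a.(b.0 + 0\{b}))\{a} + b.X | ··b··> t1, ··b··> t2
Bisimilarity quotient blocks:
  B0 = {s0, t0, t2}
  B1 = {s1, t1}
s0 ∈ B0, t0 ∈ B0 → same block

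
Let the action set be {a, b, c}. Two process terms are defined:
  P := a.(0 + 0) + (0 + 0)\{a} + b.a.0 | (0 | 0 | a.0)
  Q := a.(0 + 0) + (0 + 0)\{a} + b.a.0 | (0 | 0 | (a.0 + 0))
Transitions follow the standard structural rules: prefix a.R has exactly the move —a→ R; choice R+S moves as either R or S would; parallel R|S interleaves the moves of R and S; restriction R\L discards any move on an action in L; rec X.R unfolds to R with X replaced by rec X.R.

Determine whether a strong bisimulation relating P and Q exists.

LTS(P): 7 reachable states
  p0 = a.(0 + 0) + (0 + 0)\{a} + b.a.0 | (0 | 0 | a.0) ⊢ —a→ p1, —a→ p2, —b→ p3
  p1 = 0 + 0 ⊢ stopped
  p2 = b.a.0 | (0 | 0 | 0) ⊢ —b→ p4
  p3 = a.0 | (0 | 0 | a.0) ⊢ —a→ p4, —a→ p5
  p4 = a.0 | (0 | 0 | 0) ⊢ —a→ p6
  p5 = 0 | (0 | 0 | a.0) ⊢ —a→ p6
  p6 = 0 | (0 | 0 | 0) ⊢ stopped
LTS(Q): 7 reachable states
  q0 = a.(0 + 0) + (0 + 0)\{a} + b.a.0 | (0 | 0 | (a.0 + 0)) ⊢ —a→ q1, —a→ q2, —b→ q3
  q1 = 0 + 0 ⊢ stopped
  q2 = b.a.0 | (0 | 0 | 0) ⊢ —b→ q4
  q3 = a.0 | (0 | 0 | (a.0 + 0)) ⊢ —a→ q4, —a→ q5
  q4 = a.0 | (0 | 0 | 0) ⊢ —a→ q6
  q5 = 0 | (0 | 0 | (a.0 + 0)) ⊢ —a→ q6
  q6 = 0 | (0 | 0 | 0) ⊢ stopped
Bisimilarity quotient blocks:
  B0 = {p0, q0}
  B1 = {p1, p6, q1, q6}
  B2 = {p2, q2}
  B3 = {p4, p5, q4, q5}
  B4 = {p3, q3}
p0 ∈ B0, q0 ∈ B0 → same block

bisimilar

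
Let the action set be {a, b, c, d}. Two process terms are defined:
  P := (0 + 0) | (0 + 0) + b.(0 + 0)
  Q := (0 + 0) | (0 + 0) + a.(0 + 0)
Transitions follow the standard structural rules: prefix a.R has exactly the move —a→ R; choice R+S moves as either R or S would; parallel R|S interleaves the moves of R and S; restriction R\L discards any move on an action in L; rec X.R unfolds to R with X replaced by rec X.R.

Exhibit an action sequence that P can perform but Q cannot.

LTS(P): 2 reachable states
  m0 = (0 + 0) | (0 + 0) + b.(0 + 0) → --b--▸ m1
  m1 = 0 + 0 → ∅
LTS(Q): 2 reachable states
  n0 = (0 + 0) | (0 + 0) + a.(0 + 0) → --a--▸ n1
  n1 = 0 + 0 → ∅
Run σ = ⟨b⟩ on P: start {m0}
  [1] b ⇒ {m1}
  — P admits the full trace.
Run σ = ⟨b⟩ on Q: start {n0}
  [1] b ⇒ no successor for Q

b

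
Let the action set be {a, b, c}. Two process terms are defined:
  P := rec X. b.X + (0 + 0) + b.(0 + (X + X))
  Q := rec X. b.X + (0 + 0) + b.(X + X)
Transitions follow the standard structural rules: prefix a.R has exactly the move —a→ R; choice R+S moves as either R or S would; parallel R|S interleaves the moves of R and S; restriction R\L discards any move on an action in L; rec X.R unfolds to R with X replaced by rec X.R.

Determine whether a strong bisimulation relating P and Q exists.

bisimilar

P's transition system — 2 states:
  m0 = rec X. b.X + (0 + 0) + b.(0 + (X + X)) → --b--▸ m0, --b--▸ m1
  m1 = 0 + ((rec X. b.X + (0 + 0) + b.(0 + (X + X))) + (rec X. b.X + (0 + 0) + b.(0 + (X + X)))) → --b--▸ m0, --b--▸ m1
Q's transition system — 2 states:
  n0 = rec X. b.X + (0 + 0) + b.(X + X) → --b--▸ n0, --b--▸ n1
  n1 = (rec X. b.X + (0 + 0) + b.(X + X)) + (rec X. b.X + (0 + 0) + b.(X + X)) → --b--▸ n0, --b--▸ n1
Coarsest stable partition (strong bisimilarity classes):
  B0 = {m0, m1, n0, n1}
m0 ∈ B0, n0 ∈ B0 → same block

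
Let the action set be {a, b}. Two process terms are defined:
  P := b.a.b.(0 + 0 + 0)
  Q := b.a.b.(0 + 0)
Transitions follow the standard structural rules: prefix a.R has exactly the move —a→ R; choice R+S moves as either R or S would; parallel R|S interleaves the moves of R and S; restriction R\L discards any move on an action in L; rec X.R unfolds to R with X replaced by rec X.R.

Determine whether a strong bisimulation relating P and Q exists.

YES

LTS(P): 4 reachable states
  u0 = b.a.b.(0 + 0 + 0) :: -b-> u1
  u1 = a.b.(0 + 0 + 0) :: -a-> u2
  u2 = b.(0 + 0 + 0) :: -b-> u3
  u3 = 0 + 0 + 0 :: ∅
LTS(Q): 4 reachable states
  v0 = b.a.b.(0 + 0) :: -b-> v1
  v1 = a.b.(0 + 0) :: -a-> v2
  v2 = b.(0 + 0) :: -b-> v3
  v3 = 0 + 0 :: ∅
Partition-refinement fixed point:
  B0 = {u0, v0}
  B1 = {u1, v1}
  B2 = {u2, v2}
  B3 = {u3, v3}
u0 ∈ B0, v0 ∈ B0 → same block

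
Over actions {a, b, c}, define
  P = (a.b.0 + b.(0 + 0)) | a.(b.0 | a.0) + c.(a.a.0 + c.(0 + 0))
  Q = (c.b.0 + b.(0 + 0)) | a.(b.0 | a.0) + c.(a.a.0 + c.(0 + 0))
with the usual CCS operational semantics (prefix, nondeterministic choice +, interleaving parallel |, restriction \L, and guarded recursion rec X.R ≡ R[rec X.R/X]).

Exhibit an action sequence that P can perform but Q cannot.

Reachable graph of P (24 states):
  p0 = (a.b.0 + b.(0 + 0)) | a.(b.0 | a.0) + c.(a.a.0 + c.(0 + 0)) | —a→ p1, —a→ p2, —b→ p3, —c→ p4
  p1 = (a.b.0 + b.(0 + 0)) | (b.0 | a.0) | —a→ p5, —a→ p6, —b→ p7, —b→ p8
  p2 = b.0 | a.(b.0 | a.0) | —a→ p6, —b→ p9
  p3 = (0 + 0) | a.(b.0 | a.0) | —a→ p7
  p4 = a.a.0 + c.(0 + 0) | —a→ p10, —c→ p11
  p5 = (a.b.0 + b.(0 + 0)) | (b.0 | 0) | —a→ p12, —b→ p13, —b→ p14
  p6 = b.0 | (b.0 | a.0) | —a→ p12, —b→ p15, —b→ p16
  p7 = (0 + 0) | (b.0 | a.0) | —a→ p13, —b→ p17
  p8 = (a.b.0 + b.(0 + 0)) | (0 | a.0) | —a→ p14, —a→ p16, —b→ p17
  p9 = 0 | a.(b.0 | a.0) | —a→ p15
  p10 = a.0 | —a→ p18
  p11 = 0 + 0 | (no moves)
  p12 = b.0 | (b.0 | 0) | —b→ p19, —b→ p20
  p13 = (0 + 0) | (b.0 | 0) | —b→ p21
  p14 = (a.b.0 + b.(0 + 0)) | (0 | 0) | —a→ p20, —b→ p21
  p15 = 0 | (b.0 | a.0) | —a→ p19, —b→ p22
  p16 = b.0 | (0 | a.0) | —a→ p20, —b→ p22
  p17 = (0 + 0) | (0 | a.0) | —a→ p21
  p18 = 0 | (no moves)
  p19 = 0 | (b.0 | 0) | —b→ p23
  p20 = b.0 | (0 | 0) | —b→ p23
  p21 = (0 + 0) | (0 | 0) | (no moves)
  p22 = 0 | (0 | a.0) | —a→ p23
  p23 = 0 | (0 | 0) | (no moves)
Reachable graph of Q (24 states):
  q0 = (c.b.0 + b.(0 + 0)) | a.(b.0 | a.0) + c.(a.a.0 + c.(0 + 0)) | —a→ q1, —b→ q2, —c→ q3, —c→ q4
  q1 = (c.b.0 + b.(0 + 0)) | (b.0 | a.0) | —a→ q5, —b→ q6, —b→ q7, —c→ q8
  q2 = (0 + 0) | a.(b.0 | a.0) | —a→ q6
  q3 = a.a.0 + c.(0 + 0) | —a→ q9, —c→ q10
  q4 = b.0 | a.(b.0 | a.0) | —a→ q8, —b→ q11
  q5 = (c.b.0 + b.(0 + 0)) | (b.0 | 0) | —b→ q12, —b→ q13, —c→ q14
  q6 = (0 + 0) | (b.0 | a.0) | —a→ q12, —b→ q15
  q7 = (c.b.0 + b.(0 + 0)) | (0 | a.0) | —a→ q13, —b→ q15, —c→ q16
  q8 = b.0 | (b.0 | a.0) | —a→ q14, —b→ q16, —b→ q17
  q9 = a.0 | —a→ q18
  q10 = 0 + 0 | (no moves)
  q11 = 0 | a.(b.0 | a.0) | —a→ q17
  q12 = (0 + 0) | (b.0 | 0) | —b→ q19
  q13 = (c.b.0 + b.(0 + 0)) | (0 | 0) | —b→ q19, —c→ q20
  q14 = b.0 | (b.0 | 0) | —b→ q20, —b→ q21
  q15 = (0 + 0) | (0 | a.0) | —a→ q19
  q16 = b.0 | (0 | a.0) | —a→ q20, —b→ q22
  q17 = 0 | (b.0 | a.0) | —a→ q21, —b→ q22
  q18 = 0 | (no moves)
  q19 = (0 + 0) | (0 | 0) | (no moves)
  q20 = b.0 | (0 | 0) | —b→ q23
  q21 = 0 | (b.0 | 0) | —b→ q23
  q22 = 0 | (0 | a.0) | —a→ q23
  q23 = 0 | (0 | 0) | (no moves)
Run σ = ⟨aaa⟩ on P: start {p0}
  after a @ step 1: {p1, p2}
  after a @ step 2: {p5, p6}
  after a @ step 3: {p12}
  ✓ P
Run σ = ⟨aaa⟩ on Q: start {q0}
  after a @ step 1: {q1}
  after a @ step 2: {q5}
  after a @ step 3: ∅ (Q stuck)

aaa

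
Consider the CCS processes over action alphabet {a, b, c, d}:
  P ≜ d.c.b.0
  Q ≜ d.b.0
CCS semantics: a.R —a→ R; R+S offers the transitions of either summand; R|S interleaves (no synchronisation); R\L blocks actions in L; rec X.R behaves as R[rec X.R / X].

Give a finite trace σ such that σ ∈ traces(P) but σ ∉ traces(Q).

dc

LTS(P): 4 reachable states
  s0 = d.c.b.0 → =d=> s1
  s1 = c.b.0 → =c=> s2
  s2 = b.0 → =b=> s3
  s3 = 0 → deadlocked
LTS(Q): 3 reachable states
  t0 = d.b.0 → =d=> t1
  t1 = b.0 → =b=> t2
  t2 = 0 → deadlocked
Trace ⟨dc⟩ through P, begin at {s0}:
  after d @ step 1: {s1}
  after c @ step 2: {s2}
  — P admits the full trace.
Trace ⟨dc⟩ through Q, begin at {t0}:
  after d @ step 1: {t1}
  after c @ step 2: ∅  — Q cannot continue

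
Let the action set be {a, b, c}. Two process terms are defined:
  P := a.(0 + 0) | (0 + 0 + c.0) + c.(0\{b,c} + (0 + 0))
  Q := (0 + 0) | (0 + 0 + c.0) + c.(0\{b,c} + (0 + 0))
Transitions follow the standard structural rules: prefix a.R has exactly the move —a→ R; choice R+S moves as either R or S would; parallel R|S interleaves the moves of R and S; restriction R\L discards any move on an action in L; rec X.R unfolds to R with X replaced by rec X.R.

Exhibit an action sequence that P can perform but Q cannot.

a

LTS(P): 5 reachable states
  u0 = a.(0 + 0) | (0 + 0 + c.0) + c.(0\{b,c} + (0 + 0)) → ··a··> u1, ··c··> u2, ··c··> u3
  u1 = (0 + 0) | (0 + 0 + c.0) → ··c··> u4
  u2 = 0\{b,c} + (0 + 0) → ·
  u3 = a.(0 + 0) | 0 → ··a··> u4
  u4 = (0 + 0) | 0 → ·
LTS(Q): 3 reachable states
  v0 = (0 + 0) | (0 + 0 + c.0) + c.(0\{b,c} + (0 + 0)) → ··c··> v1, ··c··> v2
  v1 = (0 + 0) | 0 → ·
  v2 = 0\{b,c} + (0 + 0) → ·
Executing a from P (initial set {u0}):
  after a @ step 1: {u1}
  — P admits the full trace.
Executing a from Q (initial set {v0}):
  after a @ step 1: ∅ (Q stuck)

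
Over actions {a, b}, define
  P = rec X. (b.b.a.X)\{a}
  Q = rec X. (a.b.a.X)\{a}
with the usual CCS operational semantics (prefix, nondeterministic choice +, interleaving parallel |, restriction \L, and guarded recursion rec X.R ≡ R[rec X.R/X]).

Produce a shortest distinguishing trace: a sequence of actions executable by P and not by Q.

LTS(P): 3 reachable states
  p0 = rec X. (b.b.a.X)\{a} ⊢ =b=> p1
  p1 = (b.a.(rec X. (b.b.a.X)\{a}))\{a} ⊢ =b=> p2
  p2 = (a.(rec X. (b.b.a.X)\{a}))\{a} ⊢ (no moves)
LTS(Q): 1 reachable states
  q0 = rec X. (a.b.a.X)\{a} ⊢ (no moves)
Run σ = ⟨b⟩ on P: start {p0}
  after b @ step 1: {p1}
  ✓ P
Run σ = ⟨b⟩ on Q: start {q0}
  after b @ step 1: ∅  — Q cannot continue

b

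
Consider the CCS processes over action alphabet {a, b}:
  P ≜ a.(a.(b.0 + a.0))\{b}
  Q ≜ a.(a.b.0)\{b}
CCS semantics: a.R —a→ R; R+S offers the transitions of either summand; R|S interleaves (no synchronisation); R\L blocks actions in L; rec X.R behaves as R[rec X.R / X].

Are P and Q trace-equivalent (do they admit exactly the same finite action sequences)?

traces(P) ≠ traces(Q) — witness ⟨aaa⟩

LTS(P): 4 reachable states
  p0 = a.(a.(b.0 + a.0))\{b} → ··a··> p1
  p1 = (a.(b.0 + a.0))\{b} → ··a··> p2
  p2 = (b.0 + a.0)\{b} → ··a··> p3
  p3 = 0\{b} → ·
LTS(Q): 3 reachable states
  q0 = a.(a.b.0)\{b} → ··a··> q1
  q1 = (a.b.0)\{b} → ··a··> q2
  q2 = (b.0)\{b} → ·
Run σ = ⟨aaa⟩ on P: start {p0}
  [1] a ⇒ {p1}
  [2] a ⇒ {p2}
  [3] a ⇒ {p3}
  ✓ P
Run σ = ⟨aaa⟩ on Q: start {q0}
  [1] a ⇒ {q1}
  [2] a ⇒ {q2}
  [3] a ⇒ no successor for Q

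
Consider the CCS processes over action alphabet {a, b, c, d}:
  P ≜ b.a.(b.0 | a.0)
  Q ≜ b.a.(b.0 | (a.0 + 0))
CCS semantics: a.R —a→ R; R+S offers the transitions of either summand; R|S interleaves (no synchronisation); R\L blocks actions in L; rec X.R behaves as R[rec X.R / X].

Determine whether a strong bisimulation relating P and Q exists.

P's transition system — 6 states:
  s0 = b.a.(b.0 | a.0) has moves ··b··> s1
  s1 = a.(b.0 | a.0) has moves ··a··> s2
  s2 = b.0 | a.0 has moves ··a··> s3, ··b··> s4
  s3 = b.0 | 0 has moves ··b··> s5
  s4 = 0 | a.0 has moves ··a··> s5
  s5 = 0 | 0 has moves (no moves)
Q's transition system — 6 states:
  t0 = b.a.(b.0 | (a.0 + 0)) has moves ··b··> t1
  t1 = a.(b.0 | (a.0 + 0)) has moves ··a··> t2
  t2 = b.0 | (a.0 + 0) has moves ··a··> t3, ··b··> t4
  t3 = b.0 | 0 has moves ··b··> t5
  t4 = 0 | (a.0 + 0) has moves ··a··> t5
  t5 = 0 | 0 has moves (no moves)
Coarsest stable partition (strong bisimilarity classes):
  B0 = {s0, t0}
  B1 = {s1, t1}
  B2 = {s2, t2}
  B3 = {s4, t4}
  B4 = {s5, t5}
  B5 = {s3, t3}
s0 ∈ B0, t0 ∈ B0 → same block

bisimilar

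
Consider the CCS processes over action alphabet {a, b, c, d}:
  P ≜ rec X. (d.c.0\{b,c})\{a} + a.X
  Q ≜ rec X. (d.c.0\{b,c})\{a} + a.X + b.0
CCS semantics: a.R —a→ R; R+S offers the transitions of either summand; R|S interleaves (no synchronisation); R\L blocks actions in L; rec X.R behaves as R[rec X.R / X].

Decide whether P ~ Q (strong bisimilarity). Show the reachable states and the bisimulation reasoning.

Reachable graph of P (3 states):
  u0 = rec X. (d.c.0\{b,c})\{a} + a.X has moves =a=> u0, =d=> u1
  u1 = (c.0\{b,c})\{a} has moves =c=> u2
  u2 = 0\{b,c}\{a} has moves ∅
Reachable graph of Q (4 states):
  v0 = rec X. (d.c.0\{b,c})\{a} + a.X + b.0 has moves =a=> v0, =b=> v1, =d=> v2
  v1 = 0 has moves ∅
  v2 = (c.0\{b,c})\{a} has moves =c=> v3
  v3 = 0\{b,c}\{a} has moves ∅
Partition-refinement fixed point:
  B0 = {u0}
  B1 = {u1, v2}
  B2 = {u2, v1, v3}
  B3 = {v0}
u0 ∈ B0, v0 ∈ B3 → different blocks

NO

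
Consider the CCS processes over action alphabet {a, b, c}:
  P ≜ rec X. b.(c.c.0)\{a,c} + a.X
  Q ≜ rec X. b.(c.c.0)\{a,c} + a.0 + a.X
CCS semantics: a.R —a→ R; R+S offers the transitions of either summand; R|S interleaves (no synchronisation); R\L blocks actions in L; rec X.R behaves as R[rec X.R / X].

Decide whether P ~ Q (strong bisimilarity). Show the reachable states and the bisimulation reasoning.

P's transition system — 2 states:
  s0 = rec X. b.(c.c.0)\{a,c} + a.X ⊢ -a-> s0, -b-> s1
  s1 = (c.c.0)\{a,c} ⊢ deadlocked
Q's transition system — 3 states:
  t0 = rec X. b.(c.c.0)\{a,c} + a.0 + a.X ⊢ -a-> t0, -a-> t1, -b-> t2
  t1 = 0 ⊢ deadlocked
  t2 = (c.c.0)\{a,c} ⊢ deadlocked
Partition-refinement fixed point:
  B0 = {s0}
  B1 = {s1, t1, t2}
  B2 = {t0}
s0 ∈ B0, t0 ∈ B2 → different blocks

not bisimilar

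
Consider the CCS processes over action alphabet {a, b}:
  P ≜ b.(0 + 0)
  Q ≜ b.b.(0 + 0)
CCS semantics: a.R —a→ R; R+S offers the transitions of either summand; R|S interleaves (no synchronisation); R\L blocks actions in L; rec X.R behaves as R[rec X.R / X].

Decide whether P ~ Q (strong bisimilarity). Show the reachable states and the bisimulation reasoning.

NO

Reachable graph of P (2 states):
  u0 = b.(0 + 0) :: =b=> u1
  u1 = 0 + 0 :: (no moves)
Reachable graph of Q (3 states):
  v0 = b.b.(0 + 0) :: =b=> v1
  v1 = b.(0 + 0) :: =b=> v2
  v2 = 0 + 0 :: (no moves)
Partition-refinement fixed point:
  B0 = {u0, v1}
  B1 = {u1, v2}
  B2 = {v0}
u0 ∈ B0, v0 ∈ B2 → different blocks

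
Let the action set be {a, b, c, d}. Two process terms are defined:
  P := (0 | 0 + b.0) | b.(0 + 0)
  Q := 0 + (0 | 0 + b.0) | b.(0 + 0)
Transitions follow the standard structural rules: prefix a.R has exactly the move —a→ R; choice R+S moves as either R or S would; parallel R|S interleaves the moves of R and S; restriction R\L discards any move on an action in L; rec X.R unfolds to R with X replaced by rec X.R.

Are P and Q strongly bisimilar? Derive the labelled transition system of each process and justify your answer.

Reachable graph of P (4 states):
  p0 = (0 | 0 + b.0) | b.(0 + 0) ⊢ =b=> p1, =b=> p2
  p1 = (0 | 0 + b.0) | (0 + 0) ⊢ =b=> p3
  p2 = 0 | b.(0 + 0) ⊢ =b=> p3
  p3 = 0 | (0 + 0) ⊢ (no moves)
Reachable graph of Q (4 states):
  q0 = 0 + (0 | 0 + b.0) | b.(0 + 0) ⊢ =b=> q1, =b=> q2
  q1 = (0 | 0 + b.0) | (0 + 0) ⊢ =b=> q3
  q2 = 0 | b.(0 + 0) ⊢ =b=> q3
  q3 = 0 | (0 + 0) ⊢ (no moves)
Partition-refinement fixed point:
  B0 = {p0, q0}
  B1 = {p1, p2, q1, q2}
  B2 = {p3, q3}
p0 ∈ B0, q0 ∈ B0 → same block

bisimilar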